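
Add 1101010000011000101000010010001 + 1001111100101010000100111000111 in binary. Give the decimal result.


1101010000011000101000010010001 + 1001111100101010000100111000111 = 10111001101000010101101001011000 = 3114359384

3114359384


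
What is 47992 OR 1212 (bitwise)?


0b1011101101111000 | 0b10010111100 = 0b1011111111111100 = 49148

49148


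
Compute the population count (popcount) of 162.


0b10100010 has 3 set bits

3


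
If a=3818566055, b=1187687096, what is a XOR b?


3818566055 ^ 1187687096 = 2773490463

2773490463


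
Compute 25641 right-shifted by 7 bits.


0b110010000101001 >> 7 = 0b11001000 = 200

200


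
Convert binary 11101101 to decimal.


11101101 in decimal = 237

237


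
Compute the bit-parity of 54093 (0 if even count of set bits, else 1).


0b1101001101001101 has 9 ones => parity 1

1


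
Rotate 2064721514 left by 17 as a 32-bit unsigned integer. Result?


Rotate 0b1111011000100010010011001101010 left by 17 (32-bit) = 0b1001100110101001111011000100010 = 1289025058

1289025058


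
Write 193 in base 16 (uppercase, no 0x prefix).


193 = C1 hex

C1


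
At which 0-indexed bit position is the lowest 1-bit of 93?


0b1011101. Lowest set bit at position 0

0


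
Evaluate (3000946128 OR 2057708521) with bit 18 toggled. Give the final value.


Step 1: 3000946128 | 2057708521 = 4211011577
Step 2: 4211011577 ^ (1 << 18) = 4211011577 ^ 262144 = 4210749433

4210749433


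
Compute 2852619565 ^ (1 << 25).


2852619565 ^ (1 << 25) = 2852619565 ^ 33554432 = 2819065133

2819065133


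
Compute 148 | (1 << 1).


148 | (1 << 1) = 148 | 2 = 150

150


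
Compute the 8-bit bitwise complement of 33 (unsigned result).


~0b100001 = 0b11011110 = 222 (8-bit unsigned)

222


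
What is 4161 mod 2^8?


4161 & 255 = 65

65


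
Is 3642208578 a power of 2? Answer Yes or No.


0b11011001000101111011000101000010. Multiple bits set => No

No


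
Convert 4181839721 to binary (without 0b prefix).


4181839721 = 11111001010000011100111101101001 in binary

11111001010000011100111101101001


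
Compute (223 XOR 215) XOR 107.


Step 1: 223 ^ 215 = 8
Step 2: 8 ^ 107 = 99

99


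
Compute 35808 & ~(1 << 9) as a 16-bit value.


35808 & ~(1 << 9) = 35296

35296


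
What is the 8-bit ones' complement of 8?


8 ^ 255 = 247

247


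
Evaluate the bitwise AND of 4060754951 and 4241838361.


0b11110010000010100011010000000111 & 0b11111100110101010101000100011001 = 0b11110000000000000001000000000001 = 4026535937

4026535937


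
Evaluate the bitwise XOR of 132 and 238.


0b10000100 ^ 0b11101110 = 0b1101010 = 106

106


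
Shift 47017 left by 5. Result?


0b1011011110101001 << 5 = 0b101101111010100100000 = 1504544

1504544


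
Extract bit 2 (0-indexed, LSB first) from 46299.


0b1011010011011011, position 2 = 0

0


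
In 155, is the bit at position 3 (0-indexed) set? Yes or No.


0b10011011, bit 3 = 1. Yes

Yes


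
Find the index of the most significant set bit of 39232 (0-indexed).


0b1001100101000000. Highest set bit at position 15

15


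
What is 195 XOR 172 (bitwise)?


0b11000011 ^ 0b10101100 = 0b1101111 = 111

111


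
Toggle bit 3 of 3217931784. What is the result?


3217931784 ^ (1 << 3) = 3217931784 ^ 8 = 3217931776

3217931776


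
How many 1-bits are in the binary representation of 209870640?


0b1100100000100101111100110000 has 12 set bits

12


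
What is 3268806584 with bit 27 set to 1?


3268806584 | (1 << 27) = 3268806584 | 134217728 = 3403024312

3403024312


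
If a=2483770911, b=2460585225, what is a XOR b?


2483770911 ^ 2460585225 = 111336214

111336214


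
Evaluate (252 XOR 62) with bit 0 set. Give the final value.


Step 1: 252 ^ 62 = 194
Step 2: 194 | (1 << 0) = 194 | 1 = 195

195


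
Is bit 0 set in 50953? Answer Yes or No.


0b1100011100001001, bit 0 = 1. Yes

Yes


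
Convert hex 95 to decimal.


95 hex = 149 decimal

149


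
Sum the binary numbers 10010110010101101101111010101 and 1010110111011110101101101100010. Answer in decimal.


10010110010101101101111010101 + 1010110111011110101101101100010 = 1101001101110100011011100110111 = 1773811511

1773811511


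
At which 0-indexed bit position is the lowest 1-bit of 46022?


0b1011001111000110. Lowest set bit at position 1

1


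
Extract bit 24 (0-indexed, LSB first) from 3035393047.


0b10110100111011000110110000010111, position 24 = 0

0


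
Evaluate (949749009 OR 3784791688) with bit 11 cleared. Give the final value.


Step 1: 949749009 | 3784791688 = 4187969433
Step 2: 4187969433 & ~(1 << 11) = 4187969433

4187969433


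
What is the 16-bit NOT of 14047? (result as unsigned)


~0b11011011011111 = 0b1100100100100000 = 51488 (16-bit unsigned)

51488


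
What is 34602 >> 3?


0b1000011100101010 >> 3 = 0b1000011100101 = 4325

4325


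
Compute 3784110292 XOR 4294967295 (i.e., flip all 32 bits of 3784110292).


3784110292 ^ 4294967295 = 510857003

510857003


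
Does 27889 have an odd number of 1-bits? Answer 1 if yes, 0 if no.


0b110110011110001 has 9 ones => parity 1

1


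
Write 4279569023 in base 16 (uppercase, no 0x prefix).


4279569023 = FF150A7F hex

FF150A7F


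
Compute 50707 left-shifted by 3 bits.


0b1100011000010011 << 3 = 0b1100011000010011000 = 405656

405656


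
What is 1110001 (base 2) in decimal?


1110001 in decimal = 113

113


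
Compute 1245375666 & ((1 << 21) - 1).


1245375666 & 2097151 = 1764530

1764530


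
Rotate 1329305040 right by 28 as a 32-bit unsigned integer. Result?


Rotate 0b1001111001110111001010111010000 right by 28 (32-bit) = 0b11110011101110010101110100000100 = 4089011460

4089011460


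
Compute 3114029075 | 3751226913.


0b10111001100111000101000000010011 | 0b11011111100101110010111000100001 = 0b11111111100111110111111000110011 = 4288642611

4288642611


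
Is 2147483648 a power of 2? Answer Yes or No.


0b10000000000000000000000000000000. Only one bit set => Yes

Yes


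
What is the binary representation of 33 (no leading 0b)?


33 = 100001 in binary

100001


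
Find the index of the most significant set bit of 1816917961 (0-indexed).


0b1101100010010111111011111001001. Highest set bit at position 30

30


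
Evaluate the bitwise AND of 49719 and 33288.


0b1100001000110111 & 0b1000001000001000 = 0b1000001000000000 = 33280

33280


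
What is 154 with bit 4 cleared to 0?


154 & ~(1 << 4) = 138

138


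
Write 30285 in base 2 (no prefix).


30285 = 111011001001101 in binary

111011001001101


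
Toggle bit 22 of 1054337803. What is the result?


1054337803 ^ (1 << 22) = 1054337803 ^ 4194304 = 1050143499

1050143499


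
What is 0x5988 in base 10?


5988 hex = 22920 decimal

22920


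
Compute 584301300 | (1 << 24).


584301300 | (1 << 24) = 584301300 | 16777216 = 601078516

601078516


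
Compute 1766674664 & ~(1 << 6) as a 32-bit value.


1766674664 & ~(1 << 6) = 1766674600

1766674600


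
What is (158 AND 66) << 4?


Step 1: 158 & 66 = 2
Step 2: 2 << 4 = 32

32


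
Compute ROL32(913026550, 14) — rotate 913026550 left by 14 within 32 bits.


Rotate 0b110110011010111010110111110110 left by 14 (32-bit) = 0b11101011011111011000110110011010 = 3950874010

3950874010


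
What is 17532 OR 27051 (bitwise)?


0b100010001111100 | 0b110100110101011 = 0b110110111111111 = 28159

28159


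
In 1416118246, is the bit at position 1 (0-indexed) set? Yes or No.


0b1010100011010000011111111100110, bit 1 = 1. Yes

Yes


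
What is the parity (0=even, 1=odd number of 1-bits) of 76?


0b1001100 has 3 ones => parity 1

1


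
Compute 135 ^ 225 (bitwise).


0b10000111 ^ 0b11100001 = 0b1100110 = 102

102


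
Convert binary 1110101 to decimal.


1110101 in decimal = 117

117


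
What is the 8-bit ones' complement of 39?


39 ^ 255 = 216

216


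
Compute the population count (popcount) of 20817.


0b101000101010001 has 6 set bits

6


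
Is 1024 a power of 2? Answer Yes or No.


0b10000000000. Only one bit set => Yes

Yes


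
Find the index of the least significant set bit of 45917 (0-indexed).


0b1011001101011101. Lowest set bit at position 0

0


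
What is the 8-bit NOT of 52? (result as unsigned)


~0b110100 = 0b11001011 = 203 (8-bit unsigned)

203


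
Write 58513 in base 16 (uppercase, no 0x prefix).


58513 = E491 hex

E491


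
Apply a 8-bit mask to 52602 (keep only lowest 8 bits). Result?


52602 & 255 = 122

122


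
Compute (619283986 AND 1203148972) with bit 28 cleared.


Step 1: 619283986 & 1203148972 = 77627392
Step 2: 77627392 & ~(1 << 28) = 77627392

77627392


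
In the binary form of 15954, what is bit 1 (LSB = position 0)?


0b11111001010010, position 1 = 1

1


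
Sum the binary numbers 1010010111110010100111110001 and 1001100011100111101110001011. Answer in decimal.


1010010111110010100111110001 + 1001100011100111101110001011 = 10011111011011010010101111100 = 334341500

334341500


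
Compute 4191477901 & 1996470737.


0b11111001110101001110000010001101 & 0b1110110111111111011100111010001 = 0b1110000110101001010000010000001 = 1892982913

1892982913


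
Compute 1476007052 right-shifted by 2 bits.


0b1010111111110100001010010001100 >> 2 = 0b10101111111101000010100100011 = 369001763

369001763


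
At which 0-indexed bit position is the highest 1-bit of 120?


0b1111000. Highest set bit at position 6

6


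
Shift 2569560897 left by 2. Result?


0b10011001001010000110001101000001 << 2 = 0b1001100100101000011000110100000100 = 10278243588

10278243588


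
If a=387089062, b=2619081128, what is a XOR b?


387089062 ^ 2619081128 = 2332984078

2332984078


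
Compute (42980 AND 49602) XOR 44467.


Step 1: 42980 & 49602 = 33216
Step 2: 33216 ^ 44467 = 11379

11379


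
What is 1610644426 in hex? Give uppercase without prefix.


1610644426 = 60007BCA hex

60007BCA


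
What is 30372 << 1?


0b111011010100100 << 1 = 0b1110110101001000 = 60744

60744


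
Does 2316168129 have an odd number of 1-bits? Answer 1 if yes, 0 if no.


0b10001010000011011110101111000001 has 15 ones => parity 1

1


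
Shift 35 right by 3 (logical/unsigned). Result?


0b100011 >> 3 = 0b100 = 4

4


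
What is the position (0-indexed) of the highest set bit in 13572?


0b11010100000100. Highest set bit at position 13

13


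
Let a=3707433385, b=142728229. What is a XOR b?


3707433385 ^ 142728229 = 3564842380

3564842380


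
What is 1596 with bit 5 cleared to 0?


1596 & ~(1 << 5) = 1564

1564


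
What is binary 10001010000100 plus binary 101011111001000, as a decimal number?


10001010000100 + 101011111001000 = 111101001001100 = 31308

31308


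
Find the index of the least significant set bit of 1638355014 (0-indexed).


0b1100001101001110101000001000110. Lowest set bit at position 1

1


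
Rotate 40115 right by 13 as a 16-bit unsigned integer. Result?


Rotate 0b1001110010110011 right by 13 (16-bit) = 0b1110010110011100 = 58780

58780


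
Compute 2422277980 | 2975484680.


0b10010000011000010000011101011100 | 0b10110001010110100100101100001000 = 0b10110001011110110100111101011100 = 2977648476

2977648476


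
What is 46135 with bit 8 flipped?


46135 ^ (1 << 8) = 46135 ^ 256 = 46391

46391


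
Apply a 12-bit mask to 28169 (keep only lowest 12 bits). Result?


28169 & 4095 = 3593

3593


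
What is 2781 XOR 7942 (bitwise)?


0b101011011101 ^ 0b1111100000110 = 0b1010111011011 = 5595

5595


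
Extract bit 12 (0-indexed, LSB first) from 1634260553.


0b1100001011010001101011001001001, position 12 = 1

1


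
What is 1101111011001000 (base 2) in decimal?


1101111011001000 in decimal = 57032

57032


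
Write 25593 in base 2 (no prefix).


25593 = 110001111111001 in binary

110001111111001


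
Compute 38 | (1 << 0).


38 | (1 << 0) = 38 | 1 = 39

39


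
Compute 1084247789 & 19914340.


0b1000000101000000100111011101101 & 0b1001011111101111001100100 = 0b1000000100111001100100 = 2117220

2117220


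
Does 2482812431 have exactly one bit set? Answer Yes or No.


0b10010011111111001011011000001111. Multiple bits set => No

No


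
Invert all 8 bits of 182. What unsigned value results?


182 ^ 255 = 73

73


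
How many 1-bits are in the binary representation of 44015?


0b1010101111101111 has 12 set bits

12


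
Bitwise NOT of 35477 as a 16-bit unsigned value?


~0b1000101010010101 = 0b111010101101010 = 30058 (16-bit unsigned)

30058


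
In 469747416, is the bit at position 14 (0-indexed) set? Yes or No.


0b11011111111111100011011011000, bit 14 = 1. Yes

Yes


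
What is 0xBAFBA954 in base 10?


BAFBA954 hex = 3137055060 decimal

3137055060


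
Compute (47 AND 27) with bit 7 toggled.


Step 1: 47 & 27 = 11
Step 2: 11 ^ (1 << 7) = 11 ^ 128 = 139

139


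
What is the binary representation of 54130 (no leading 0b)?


54130 = 1101001101110010 in binary

1101001101110010


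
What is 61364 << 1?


0b1110111110110100 << 1 = 0b11101111101101000 = 122728

122728


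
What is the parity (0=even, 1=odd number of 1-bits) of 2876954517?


0b10101011011110101101011110010101 has 20 ones => parity 0

0


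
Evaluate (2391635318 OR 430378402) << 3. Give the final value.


Step 1: 2391635318 | 430378402 = 2679078390
Step 2: 2679078390 << 3 = 21432627120

21432627120


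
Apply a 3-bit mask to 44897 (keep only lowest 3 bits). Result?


44897 & 7 = 1

1


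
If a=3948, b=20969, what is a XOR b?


3948 ^ 20969 = 24197

24197


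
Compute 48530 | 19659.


0b1011110110010010 | 0b100110011001011 = 0b1111110111011011 = 64987

64987


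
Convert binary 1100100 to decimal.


1100100 in decimal = 100

100


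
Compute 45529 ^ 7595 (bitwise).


0b1011000111011001 ^ 0b1110110101011 = 0b1010110001110010 = 44146

44146


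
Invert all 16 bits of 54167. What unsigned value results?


54167 ^ 65535 = 11368

11368


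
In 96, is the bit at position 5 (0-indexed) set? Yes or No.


0b1100000, bit 5 = 1. Yes

Yes


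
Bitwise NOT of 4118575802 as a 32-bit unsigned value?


~0b11110101011111000111101010111010 = 0b1010100000111000010101000101 = 176391493 (32-bit unsigned)

176391493


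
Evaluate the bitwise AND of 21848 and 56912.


0b101010101011000 & 0b1101111001010000 = 0b101010001010000 = 21584

21584


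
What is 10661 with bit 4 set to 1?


10661 | (1 << 4) = 10661 | 16 = 10677

10677


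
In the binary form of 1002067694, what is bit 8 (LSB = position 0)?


0b111011101110100101011011101110, position 8 = 0

0


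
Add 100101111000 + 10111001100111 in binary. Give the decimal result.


100101111000 + 10111001100111 = 11011111011111 = 14303

14303


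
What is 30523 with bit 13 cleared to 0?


30523 & ~(1 << 13) = 22331

22331


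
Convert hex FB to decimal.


FB hex = 251 decimal

251


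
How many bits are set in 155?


0b10011011 has 5 set bits

5


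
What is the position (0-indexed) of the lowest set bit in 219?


0b11011011. Lowest set bit at position 0

0


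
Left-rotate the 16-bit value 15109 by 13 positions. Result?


Rotate 0b11101100000101 left by 13 (16-bit) = 0b1010011101100000 = 42848

42848


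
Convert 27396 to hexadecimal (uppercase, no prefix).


27396 = 6B04 hex

6B04


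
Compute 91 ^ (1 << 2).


91 ^ (1 << 2) = 91 ^ 4 = 95

95


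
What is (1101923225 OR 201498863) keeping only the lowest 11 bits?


Step 1: 1101923225 | 201498863 = 1303290879
Step 2: 1303290879 & 2047 = 1023

1023


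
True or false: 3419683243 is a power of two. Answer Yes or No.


0b11001011110101000011100110101011. Multiple bits set => No

No


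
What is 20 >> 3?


0b10100 >> 3 = 0b10 = 2

2


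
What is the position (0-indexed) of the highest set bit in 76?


0b1001100. Highest set bit at position 6

6


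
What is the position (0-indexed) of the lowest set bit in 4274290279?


0b11111110110001000111111001100111. Lowest set bit at position 0

0


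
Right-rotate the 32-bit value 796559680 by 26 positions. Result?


Rotate 0b101111011110101000100101000000 right by 26 (32-bit) = 0b11011110101000100101000000001011 = 3735179275

3735179275


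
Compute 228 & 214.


0b11100100 & 0b11010110 = 0b11000100 = 196

196


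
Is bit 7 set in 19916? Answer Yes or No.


0b100110111001100, bit 7 = 1. Yes

Yes


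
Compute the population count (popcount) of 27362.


0b110101011100010 has 8 set bits

8


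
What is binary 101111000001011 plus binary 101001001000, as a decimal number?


101111000001011 + 101001001000 = 110100001010011 = 26707

26707


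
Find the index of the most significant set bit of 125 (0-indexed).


0b1111101. Highest set bit at position 6

6


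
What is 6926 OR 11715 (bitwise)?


0b1101100001110 | 0b10110111000011 = 0b11111111001111 = 16335

16335


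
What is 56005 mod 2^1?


56005 & 1 = 1

1


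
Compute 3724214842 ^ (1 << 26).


3724214842 ^ (1 << 26) = 3724214842 ^ 67108864 = 3657105978

3657105978


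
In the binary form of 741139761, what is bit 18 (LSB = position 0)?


0b101100001011001110010100110001, position 18 = 1

1


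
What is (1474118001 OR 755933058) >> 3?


Step 1: 1474118001 | 755933058 = 2145378291
Step 2: 2145378291 >> 3 = 268172286

268172286


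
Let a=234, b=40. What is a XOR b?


234 ^ 40 = 194

194


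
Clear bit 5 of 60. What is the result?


60 & ~(1 << 5) = 28

28


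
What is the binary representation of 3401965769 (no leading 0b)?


3401965769 = 11001010110001011110000011001001 in binary

11001010110001011110000011001001


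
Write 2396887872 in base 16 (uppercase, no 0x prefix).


2396887872 = 8EDD9B40 hex

8EDD9B40


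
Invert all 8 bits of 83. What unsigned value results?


83 ^ 255 = 172

172


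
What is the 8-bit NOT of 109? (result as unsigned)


~0b1101101 = 0b10010010 = 146 (8-bit unsigned)

146


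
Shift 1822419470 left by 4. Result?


0b1101100100111111110101000001110 << 4 = 0b11011001001111111101010000011100000 = 29158711520

29158711520


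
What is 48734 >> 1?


0b1011111001011110 >> 1 = 0b101111100101111 = 24367

24367


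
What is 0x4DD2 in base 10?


4DD2 hex = 19922 decimal

19922


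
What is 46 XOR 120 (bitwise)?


0b101110 ^ 0b1111000 = 0b1010110 = 86

86


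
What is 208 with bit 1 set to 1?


208 | (1 << 1) = 208 | 2 = 210

210


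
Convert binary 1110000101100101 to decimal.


1110000101100101 in decimal = 57701

57701


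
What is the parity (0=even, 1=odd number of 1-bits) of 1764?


0b11011100100 has 6 ones => parity 0

0


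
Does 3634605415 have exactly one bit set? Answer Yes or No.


0b11011000101000111010110101100111. Multiple bits set => No

No


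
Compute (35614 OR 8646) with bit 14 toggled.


Step 1: 35614 | 8646 = 43998
Step 2: 43998 ^ (1 << 14) = 43998 ^ 16384 = 60382

60382


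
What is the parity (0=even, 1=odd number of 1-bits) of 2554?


0b100111111010 has 8 ones => parity 0

0


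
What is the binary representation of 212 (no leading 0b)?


212 = 11010100 in binary

11010100


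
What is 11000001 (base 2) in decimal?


11000001 in decimal = 193

193


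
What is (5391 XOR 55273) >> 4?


Step 1: 5391 ^ 55273 = 49894
Step 2: 49894 >> 4 = 3118

3118


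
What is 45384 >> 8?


0b1011000101001000 >> 8 = 0b10110001 = 177

177


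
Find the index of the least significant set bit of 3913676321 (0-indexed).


0b11101001010001011111011000100001. Lowest set bit at position 0

0


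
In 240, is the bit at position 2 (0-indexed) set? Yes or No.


0b11110000, bit 2 = 0. No

No


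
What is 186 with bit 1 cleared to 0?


186 & ~(1 << 1) = 184

184


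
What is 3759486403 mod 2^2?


3759486403 & 3 = 3

3


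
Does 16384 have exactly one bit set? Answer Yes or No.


0b100000000000000. Only one bit set => Yes

Yes


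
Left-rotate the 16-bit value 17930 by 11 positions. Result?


Rotate 0b100011000001010 left by 11 (16-bit) = 0b101001000110000 = 21040

21040


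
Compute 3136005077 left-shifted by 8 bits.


0b10111010111010111010001111010101 << 8 = 0b1011101011101011101000111101010100000000 = 802817299712

802817299712


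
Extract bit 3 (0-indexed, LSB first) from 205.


0b11001101, position 3 = 1

1


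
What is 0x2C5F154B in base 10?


2C5F154B hex = 744428875 decimal

744428875


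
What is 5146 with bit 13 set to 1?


5146 | (1 << 13) = 5146 | 8192 = 13338

13338


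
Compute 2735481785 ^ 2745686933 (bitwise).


0b10100011000011000010001110111001 ^ 0b10100011101001111101101110010101 = 0b101010111111100000101100 = 11270188

11270188


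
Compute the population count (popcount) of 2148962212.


0b10000000000101101000111110100100 has 12 set bits

12


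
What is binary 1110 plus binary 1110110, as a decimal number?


1110 + 1110110 = 10000100 = 132

132


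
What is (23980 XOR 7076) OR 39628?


Step 1: 23980 ^ 7076 = 17928
Step 2: 17928 | 39628 = 57036

57036


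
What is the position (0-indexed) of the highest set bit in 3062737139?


0b10110110100011011010100011110011. Highest set bit at position 31

31


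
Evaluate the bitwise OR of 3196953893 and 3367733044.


0b10111110100011011010010100100101 | 0b11001000101110111000011100110100 = 0b11111110101111111010011100110101 = 4273973045

4273973045


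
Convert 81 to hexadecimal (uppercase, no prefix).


81 = 51 hex

51


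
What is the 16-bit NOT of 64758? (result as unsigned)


~0b1111110011110110 = 0b1100001001 = 777 (16-bit unsigned)

777


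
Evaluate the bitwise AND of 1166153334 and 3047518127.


0b1000101100000100001011001110110 & 0b10110101101001010110111110101111 = 0b101100000000000011000100110 = 92276262

92276262


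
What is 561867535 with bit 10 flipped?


561867535 ^ (1 << 10) = 561867535 ^ 1024 = 561868559

561868559


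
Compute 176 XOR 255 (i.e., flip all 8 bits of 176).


176 ^ 255 = 79

79


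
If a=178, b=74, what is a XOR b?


178 ^ 74 = 248

248


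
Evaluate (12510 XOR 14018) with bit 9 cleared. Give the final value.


Step 1: 12510 ^ 14018 = 1564
Step 2: 1564 & ~(1 << 9) = 1052

1052


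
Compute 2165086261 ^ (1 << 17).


2165086261 ^ (1 << 17) = 2165086261 ^ 131072 = 2165217333

2165217333


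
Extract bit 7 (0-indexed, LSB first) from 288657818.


0b10001001101001001000110011010, position 7 = 1

1


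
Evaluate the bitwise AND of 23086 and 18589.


0b101101000101110 & 0b100100010011101 = 0b100100000001100 = 18444

18444


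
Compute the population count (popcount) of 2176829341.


0b10000001101111111100011110011101 has 19 set bits

19


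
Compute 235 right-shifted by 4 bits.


0b11101011 >> 4 = 0b1110 = 14

14


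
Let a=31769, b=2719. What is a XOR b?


31769 ^ 2719 = 30342

30342


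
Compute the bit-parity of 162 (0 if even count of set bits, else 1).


0b10100010 has 3 ones => parity 1

1


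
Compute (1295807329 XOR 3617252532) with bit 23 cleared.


Step 1: 1295807329 ^ 3617252532 = 2594609109
Step 2: 2594609109 & ~(1 << 23) = 2586220501

2586220501


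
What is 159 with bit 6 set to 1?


159 | (1 << 6) = 159 | 64 = 223

223


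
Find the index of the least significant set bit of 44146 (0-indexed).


0b1010110001110010. Lowest set bit at position 1

1


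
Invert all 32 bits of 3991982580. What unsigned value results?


3991982580 ^ 4294967295 = 302984715

302984715


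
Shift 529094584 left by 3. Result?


0b11111100010010101011110111000 << 3 = 0b11111100010010101011110111000000 = 4232756672

4232756672


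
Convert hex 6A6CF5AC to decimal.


6A6CF5AC hex = 1785525676 decimal

1785525676


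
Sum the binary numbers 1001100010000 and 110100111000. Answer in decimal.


1001100010000 + 110100111000 = 10000001001000 = 8264

8264


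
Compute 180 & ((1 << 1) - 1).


180 & 1 = 0

0


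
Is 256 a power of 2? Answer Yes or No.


0b100000000. Only one bit set => Yes

Yes


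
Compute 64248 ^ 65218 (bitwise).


0b1111101011111000 ^ 0b1111111011000010 = 0b10000111010 = 1082

1082


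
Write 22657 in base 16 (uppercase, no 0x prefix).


22657 = 5881 hex

5881


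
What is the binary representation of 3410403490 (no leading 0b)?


3410403490 = 11001011010001101010000010100010 in binary

11001011010001101010000010100010


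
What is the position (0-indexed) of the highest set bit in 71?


0b1000111. Highest set bit at position 6

6


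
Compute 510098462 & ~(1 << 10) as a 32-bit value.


510098462 & ~(1 << 10) = 510097438

510097438


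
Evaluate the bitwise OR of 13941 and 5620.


0b11011001110101 | 0b1010111110100 = 0b11011111110101 = 14325

14325


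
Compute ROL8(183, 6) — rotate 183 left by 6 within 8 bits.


Rotate 0b10110111 left by 6 (8-bit) = 0b11101101 = 237

237


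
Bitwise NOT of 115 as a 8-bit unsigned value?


~0b1110011 = 0b10001100 = 140 (8-bit unsigned)

140


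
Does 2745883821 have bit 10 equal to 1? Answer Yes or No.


0b10100011101010101101110010101101, bit 10 = 1. Yes

Yes


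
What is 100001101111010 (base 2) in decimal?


100001101111010 in decimal = 17274

17274


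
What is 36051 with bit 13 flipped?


36051 ^ (1 << 13) = 36051 ^ 8192 = 44243

44243


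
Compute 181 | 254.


0b10110101 | 0b11111110 = 0b11111111 = 255

255


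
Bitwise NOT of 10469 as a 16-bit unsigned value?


~0b10100011100101 = 0b1101011100011010 = 55066 (16-bit unsigned)

55066


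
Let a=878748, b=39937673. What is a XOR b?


878748 ^ 39937673 = 40635925

40635925


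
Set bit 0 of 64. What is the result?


64 | (1 << 0) = 64 | 1 = 65

65


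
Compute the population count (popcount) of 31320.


0b111101001011000 has 8 set bits

8


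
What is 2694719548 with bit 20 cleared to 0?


2694719548 & ~(1 << 20) = 2693670972

2693670972


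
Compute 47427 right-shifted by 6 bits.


0b1011100101000011 >> 6 = 0b1011100101 = 741

741


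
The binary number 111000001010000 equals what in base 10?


111000001010000 in decimal = 28752

28752


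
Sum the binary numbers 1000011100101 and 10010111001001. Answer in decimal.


1000011100101 + 10010111001001 = 11011010101110 = 13998

13998


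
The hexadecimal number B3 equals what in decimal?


B3 hex = 179 decimal

179


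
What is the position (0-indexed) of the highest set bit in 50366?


0b1100010010111110. Highest set bit at position 15

15


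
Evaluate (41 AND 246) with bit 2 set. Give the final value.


Step 1: 41 & 246 = 32
Step 2: 32 | (1 << 2) = 32 | 4 = 36

36


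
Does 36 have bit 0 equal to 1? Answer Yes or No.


0b100100, bit 0 = 0. No

No


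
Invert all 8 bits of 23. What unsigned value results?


23 ^ 255 = 232

232


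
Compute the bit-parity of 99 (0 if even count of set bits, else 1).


0b1100011 has 4 ones => parity 0

0


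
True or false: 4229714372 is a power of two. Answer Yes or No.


0b11111100000111000101000111000100. Multiple bits set => No

No


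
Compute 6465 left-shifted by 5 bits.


0b1100101000001 << 5 = 0b110010100000100000 = 206880

206880


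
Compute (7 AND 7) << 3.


Step 1: 7 & 7 = 7
Step 2: 7 << 3 = 56

56


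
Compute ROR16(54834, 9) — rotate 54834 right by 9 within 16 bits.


Rotate 0b1101011000110010 right by 9 (16-bit) = 0b1100101101011 = 6507

6507


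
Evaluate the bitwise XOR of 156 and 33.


0b10011100 ^ 0b100001 = 0b10111101 = 189

189


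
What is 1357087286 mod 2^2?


1357087286 & 3 = 2

2


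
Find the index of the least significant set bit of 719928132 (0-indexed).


0b101010111010010011101101000100. Lowest set bit at position 2

2


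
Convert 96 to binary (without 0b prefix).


96 = 1100000 in binary

1100000


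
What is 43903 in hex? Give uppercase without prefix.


43903 = AB7F hex

AB7F


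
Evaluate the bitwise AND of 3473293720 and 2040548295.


0b11001111000001100100000110011000 & 0b1111001101000000100101111000111 = 0b1001001000000000100000110000000 = 1224753536

1224753536


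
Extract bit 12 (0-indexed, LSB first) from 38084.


0b1001010011000100, position 12 = 1

1


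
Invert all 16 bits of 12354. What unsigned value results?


12354 ^ 65535 = 53181

53181


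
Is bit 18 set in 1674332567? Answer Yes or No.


0b1100011110011000100100110010111, bit 18 = 1. Yes

Yes


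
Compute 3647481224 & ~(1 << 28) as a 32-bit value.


3647481224 & ~(1 << 28) = 3379045768

3379045768


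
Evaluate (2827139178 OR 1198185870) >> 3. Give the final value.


Step 1: 2827139178 | 1198185870 = 4025155054
Step 2: 4025155054 >> 3 = 503144381

503144381


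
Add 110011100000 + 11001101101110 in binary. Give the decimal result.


110011100000 + 11001101101110 = 100000001001110 = 16462

16462


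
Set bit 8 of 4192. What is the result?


4192 | (1 << 8) = 4192 | 256 = 4448

4448


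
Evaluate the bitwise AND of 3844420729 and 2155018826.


0b11100101001001010011010001111001 & 0b10000000011100101111101001001010 = 0b10000000001000000011000001001000 = 2149593160

2149593160


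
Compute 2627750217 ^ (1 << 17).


2627750217 ^ (1 << 17) = 2627750217 ^ 131072 = 2627881289

2627881289


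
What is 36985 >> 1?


0b1001000001111001 >> 1 = 0b100100000111100 = 18492

18492


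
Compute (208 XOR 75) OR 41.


Step 1: 208 ^ 75 = 155
Step 2: 155 | 41 = 187

187


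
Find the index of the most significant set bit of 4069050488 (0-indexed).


0b11110010100010001100100001111000. Highest set bit at position 31

31


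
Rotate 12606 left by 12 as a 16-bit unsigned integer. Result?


Rotate 0b11000100111110 left by 12 (16-bit) = 0b1110001100010011 = 58131

58131


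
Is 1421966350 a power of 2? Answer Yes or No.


0b1010100110000010111110000001110. Multiple bits set => No

No


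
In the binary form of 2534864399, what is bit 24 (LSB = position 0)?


0b10010111000101101111011000001111, position 24 = 1

1


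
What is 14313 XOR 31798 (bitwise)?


0b11011111101001 ^ 0b111110000110110 = 0b100101111011111 = 19423

19423


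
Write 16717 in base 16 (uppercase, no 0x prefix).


16717 = 414D hex

414D


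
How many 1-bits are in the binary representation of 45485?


0b1011000110101101 has 9 set bits

9


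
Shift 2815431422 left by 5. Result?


0b10100111110100000001001011111110 << 5 = 0b1010011111010000000100101111111000000 = 90093805504

90093805504


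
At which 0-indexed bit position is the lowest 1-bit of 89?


0b1011001. Lowest set bit at position 0

0


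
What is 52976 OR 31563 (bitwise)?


0b1100111011110000 | 0b111101101001011 = 0b1111111111111011 = 65531

65531


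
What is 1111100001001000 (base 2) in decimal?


1111100001001000 in decimal = 63560

63560


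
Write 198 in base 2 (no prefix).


198 = 11000110 in binary

11000110


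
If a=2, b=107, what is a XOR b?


2 ^ 107 = 105

105


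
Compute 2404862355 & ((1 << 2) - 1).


2404862355 & 3 = 3

3


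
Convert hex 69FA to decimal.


69FA hex = 27130 decimal

27130


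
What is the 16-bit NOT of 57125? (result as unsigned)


~0b1101111100100101 = 0b10000011011010 = 8410 (16-bit unsigned)

8410


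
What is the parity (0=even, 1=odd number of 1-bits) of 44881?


0b1010111101010001 has 9 ones => parity 1

1


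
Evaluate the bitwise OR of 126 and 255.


0b1111110 | 0b11111111 = 0b11111111 = 255

255


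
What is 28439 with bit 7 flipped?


28439 ^ (1 << 7) = 28439 ^ 128 = 28567

28567


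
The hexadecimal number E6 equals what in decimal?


E6 hex = 230 decimal

230


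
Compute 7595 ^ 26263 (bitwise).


0b1110110101011 ^ 0b110011010010111 = 0b111101100111100 = 31548

31548


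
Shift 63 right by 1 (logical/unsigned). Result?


0b111111 >> 1 = 0b11111 = 31

31


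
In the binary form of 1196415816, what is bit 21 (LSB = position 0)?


0b1000111010011111101101101001000, position 21 = 0

0


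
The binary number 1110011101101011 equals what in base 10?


1110011101101011 in decimal = 59243

59243


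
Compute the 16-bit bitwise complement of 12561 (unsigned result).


~0b11000100010001 = 0b1100111011101110 = 52974 (16-bit unsigned)

52974


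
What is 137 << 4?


0b10001001 << 4 = 0b100010010000 = 2192

2192


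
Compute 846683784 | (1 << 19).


846683784 | (1 << 19) = 846683784 | 524288 = 847208072

847208072


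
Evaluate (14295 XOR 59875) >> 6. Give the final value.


Step 1: 14295 ^ 59875 = 56884
Step 2: 56884 >> 6 = 888

888


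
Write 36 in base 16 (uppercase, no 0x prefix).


36 = 24 hex

24


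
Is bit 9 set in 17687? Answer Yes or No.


0b100010100010111, bit 9 = 0. No

No


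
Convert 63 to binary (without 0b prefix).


63 = 111111 in binary

111111


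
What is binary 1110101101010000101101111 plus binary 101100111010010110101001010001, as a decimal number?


1110101101010000101101111 + 101100111010010110101001010001 = 101110110000000000101111000000 = 784337856

784337856


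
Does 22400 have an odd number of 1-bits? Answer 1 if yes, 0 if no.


0b101011110000000 has 6 ones => parity 0

0


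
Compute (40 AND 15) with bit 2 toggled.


Step 1: 40 & 15 = 8
Step 2: 8 ^ (1 << 2) = 8 ^ 4 = 12

12


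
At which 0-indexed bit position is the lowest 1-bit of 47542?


0b1011100110110110. Lowest set bit at position 1

1


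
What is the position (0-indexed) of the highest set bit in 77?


0b1001101. Highest set bit at position 6

6


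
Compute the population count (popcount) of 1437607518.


0b1010101101100000010011001011110 has 15 set bits

15


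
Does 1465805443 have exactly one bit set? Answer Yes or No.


0b1010111010111100110101010000011. Multiple bits set => No

No


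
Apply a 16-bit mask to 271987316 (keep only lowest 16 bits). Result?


271987316 & 65535 = 12916

12916


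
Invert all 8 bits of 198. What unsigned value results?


198 ^ 255 = 57

57


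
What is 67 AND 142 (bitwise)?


0b1000011 & 0b10001110 = 0b10 = 2

2


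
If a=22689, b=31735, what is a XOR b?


22689 ^ 31735 = 9046

9046


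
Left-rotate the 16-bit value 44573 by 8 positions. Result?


Rotate 0b1010111000011101 left by 8 (16-bit) = 0b1110110101110 = 7598

7598


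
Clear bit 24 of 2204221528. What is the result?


2204221528 & ~(1 << 24) = 2187444312

2187444312


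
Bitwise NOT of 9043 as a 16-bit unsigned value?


~0b10001101010011 = 0b1101110010101100 = 56492 (16-bit unsigned)

56492


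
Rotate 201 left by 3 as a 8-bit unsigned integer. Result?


Rotate 0b11001001 left by 3 (8-bit) = 0b1001110 = 78

78


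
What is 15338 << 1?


0b11101111101010 << 1 = 0b111011111010100 = 30676

30676


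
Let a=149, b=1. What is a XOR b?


149 ^ 1 = 148

148


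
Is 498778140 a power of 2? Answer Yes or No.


0b11101101110101100000000011100. Multiple bits set => No

No


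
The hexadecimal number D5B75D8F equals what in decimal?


D5B75D8F hex = 3585564047 decimal

3585564047


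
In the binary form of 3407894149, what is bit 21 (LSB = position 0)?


0b11001011001000000101011010000101, position 21 = 1

1


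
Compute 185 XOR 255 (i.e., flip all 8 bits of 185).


185 ^ 255 = 70

70


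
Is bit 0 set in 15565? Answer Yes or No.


0b11110011001101, bit 0 = 1. Yes

Yes


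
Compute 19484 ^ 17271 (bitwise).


0b100110000011100 ^ 0b100001101110111 = 0b111101101011 = 3947

3947


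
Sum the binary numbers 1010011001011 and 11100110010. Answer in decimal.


1010011001011 + 11100110010 = 1101111111101 = 7165

7165


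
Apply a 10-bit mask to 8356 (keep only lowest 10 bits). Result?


8356 & 1023 = 164

164


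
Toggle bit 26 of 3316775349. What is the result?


3316775349 ^ (1 << 26) = 3316775349 ^ 67108864 = 3249666485

3249666485


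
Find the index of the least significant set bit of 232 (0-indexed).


0b11101000. Lowest set bit at position 3

3


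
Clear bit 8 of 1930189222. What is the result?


1930189222 & ~(1 << 8) = 1930188966

1930188966


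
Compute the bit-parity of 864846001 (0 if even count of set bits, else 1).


0b110011100011001000000010110001 has 12 ones => parity 0

0


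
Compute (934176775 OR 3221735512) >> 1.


Step 1: 934176775 | 3221735512 = 4155500639
Step 2: 4155500639 >> 1 = 2077750319

2077750319


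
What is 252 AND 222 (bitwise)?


0b11111100 & 0b11011110 = 0b11011100 = 220

220


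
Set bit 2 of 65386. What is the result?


65386 | (1 << 2) = 65386 | 4 = 65390

65390


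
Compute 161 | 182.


0b10100001 | 0b10110110 = 0b10110111 = 183

183


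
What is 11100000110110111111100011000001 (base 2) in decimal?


11100000110110111111100011000001 in decimal = 3772512449

3772512449


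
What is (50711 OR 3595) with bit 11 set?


Step 1: 50711 | 3595 = 52767
Step 2: 52767 | (1 << 11) = 52767 | 2048 = 52767

52767


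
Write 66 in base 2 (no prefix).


66 = 1000010 in binary

1000010


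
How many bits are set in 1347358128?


0b1010000010011110000110110110000 has 13 set bits

13


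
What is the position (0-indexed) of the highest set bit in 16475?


0b100000001011011. Highest set bit at position 14

14


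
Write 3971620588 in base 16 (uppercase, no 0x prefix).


3971620588 = ECBA1EEC hex

ECBA1EEC


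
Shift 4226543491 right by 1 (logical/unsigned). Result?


0b11111011111010111110111110000011 >> 1 = 0b1111101111101011111011111000001 = 2113271745

2113271745


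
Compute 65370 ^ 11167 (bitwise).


0b1111111101011010 ^ 0b10101110011111 = 0b1101010011000101 = 54469

54469


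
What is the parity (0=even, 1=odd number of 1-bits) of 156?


0b10011100 has 4 ones => parity 0

0


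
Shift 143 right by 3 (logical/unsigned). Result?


0b10001111 >> 3 = 0b10001 = 17

17


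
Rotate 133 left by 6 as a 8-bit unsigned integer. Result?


Rotate 0b10000101 left by 6 (8-bit) = 0b1100001 = 97

97


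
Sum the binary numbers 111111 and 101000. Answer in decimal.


111111 + 101000 = 1100111 = 103

103


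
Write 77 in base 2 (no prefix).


77 = 1001101 in binary

1001101


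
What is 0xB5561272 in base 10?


B5561272 hex = 3042316914 decimal

3042316914


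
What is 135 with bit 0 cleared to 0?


135 & ~(1 << 0) = 134

134


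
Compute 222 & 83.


0b11011110 & 0b1010011 = 0b1010010 = 82

82
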